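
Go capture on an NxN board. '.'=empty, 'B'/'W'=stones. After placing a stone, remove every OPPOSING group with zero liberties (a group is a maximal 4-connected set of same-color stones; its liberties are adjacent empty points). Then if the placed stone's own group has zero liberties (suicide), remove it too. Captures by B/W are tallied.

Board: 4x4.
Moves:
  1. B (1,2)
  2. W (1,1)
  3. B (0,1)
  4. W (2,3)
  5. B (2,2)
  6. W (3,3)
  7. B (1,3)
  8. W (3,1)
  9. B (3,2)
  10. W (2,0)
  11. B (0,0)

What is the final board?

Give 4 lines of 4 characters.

Answer: BB..
.WBB
W.B.
.WB.

Derivation:
Move 1: B@(1,2) -> caps B=0 W=0
Move 2: W@(1,1) -> caps B=0 W=0
Move 3: B@(0,1) -> caps B=0 W=0
Move 4: W@(2,3) -> caps B=0 W=0
Move 5: B@(2,2) -> caps B=0 W=0
Move 6: W@(3,3) -> caps B=0 W=0
Move 7: B@(1,3) -> caps B=0 W=0
Move 8: W@(3,1) -> caps B=0 W=0
Move 9: B@(3,2) -> caps B=2 W=0
Move 10: W@(2,0) -> caps B=2 W=0
Move 11: B@(0,0) -> caps B=2 W=0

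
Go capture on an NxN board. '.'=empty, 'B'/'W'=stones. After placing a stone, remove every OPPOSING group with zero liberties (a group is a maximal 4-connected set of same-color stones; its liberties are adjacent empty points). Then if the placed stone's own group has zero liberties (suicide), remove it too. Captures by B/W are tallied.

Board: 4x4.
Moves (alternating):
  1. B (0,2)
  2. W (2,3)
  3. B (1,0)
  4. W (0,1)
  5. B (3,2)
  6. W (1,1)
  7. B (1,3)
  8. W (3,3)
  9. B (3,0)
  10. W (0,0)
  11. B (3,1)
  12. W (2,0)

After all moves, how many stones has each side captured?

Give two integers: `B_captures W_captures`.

Answer: 0 1

Derivation:
Move 1: B@(0,2) -> caps B=0 W=0
Move 2: W@(2,3) -> caps B=0 W=0
Move 3: B@(1,0) -> caps B=0 W=0
Move 4: W@(0,1) -> caps B=0 W=0
Move 5: B@(3,2) -> caps B=0 W=0
Move 6: W@(1,1) -> caps B=0 W=0
Move 7: B@(1,3) -> caps B=0 W=0
Move 8: W@(3,3) -> caps B=0 W=0
Move 9: B@(3,0) -> caps B=0 W=0
Move 10: W@(0,0) -> caps B=0 W=0
Move 11: B@(3,1) -> caps B=0 W=0
Move 12: W@(2,0) -> caps B=0 W=1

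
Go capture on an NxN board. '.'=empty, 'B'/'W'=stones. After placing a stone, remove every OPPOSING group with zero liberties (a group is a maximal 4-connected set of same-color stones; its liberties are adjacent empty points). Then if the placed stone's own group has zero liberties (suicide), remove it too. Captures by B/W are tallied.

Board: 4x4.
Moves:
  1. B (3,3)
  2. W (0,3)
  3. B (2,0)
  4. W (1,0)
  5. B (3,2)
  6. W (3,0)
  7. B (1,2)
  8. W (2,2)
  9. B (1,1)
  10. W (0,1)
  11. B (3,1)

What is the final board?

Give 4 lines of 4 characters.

Move 1: B@(3,3) -> caps B=0 W=0
Move 2: W@(0,3) -> caps B=0 W=0
Move 3: B@(2,0) -> caps B=0 W=0
Move 4: W@(1,0) -> caps B=0 W=0
Move 5: B@(3,2) -> caps B=0 W=0
Move 6: W@(3,0) -> caps B=0 W=0
Move 7: B@(1,2) -> caps B=0 W=0
Move 8: W@(2,2) -> caps B=0 W=0
Move 9: B@(1,1) -> caps B=0 W=0
Move 10: W@(0,1) -> caps B=0 W=0
Move 11: B@(3,1) -> caps B=1 W=0

Answer: .W.W
WBB.
B.W.
.BBB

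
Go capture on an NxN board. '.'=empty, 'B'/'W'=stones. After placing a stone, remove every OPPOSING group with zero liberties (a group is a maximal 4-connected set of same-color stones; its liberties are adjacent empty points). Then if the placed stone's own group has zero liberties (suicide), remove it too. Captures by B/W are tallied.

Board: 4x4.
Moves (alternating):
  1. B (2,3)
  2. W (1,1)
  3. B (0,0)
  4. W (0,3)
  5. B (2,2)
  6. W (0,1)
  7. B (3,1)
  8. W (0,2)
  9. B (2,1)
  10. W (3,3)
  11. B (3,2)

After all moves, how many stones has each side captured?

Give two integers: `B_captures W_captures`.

Answer: 1 0

Derivation:
Move 1: B@(2,3) -> caps B=0 W=0
Move 2: W@(1,1) -> caps B=0 W=0
Move 3: B@(0,0) -> caps B=0 W=0
Move 4: W@(0,3) -> caps B=0 W=0
Move 5: B@(2,2) -> caps B=0 W=0
Move 6: W@(0,1) -> caps B=0 W=0
Move 7: B@(3,1) -> caps B=0 W=0
Move 8: W@(0,2) -> caps B=0 W=0
Move 9: B@(2,1) -> caps B=0 W=0
Move 10: W@(3,3) -> caps B=0 W=0
Move 11: B@(3,2) -> caps B=1 W=0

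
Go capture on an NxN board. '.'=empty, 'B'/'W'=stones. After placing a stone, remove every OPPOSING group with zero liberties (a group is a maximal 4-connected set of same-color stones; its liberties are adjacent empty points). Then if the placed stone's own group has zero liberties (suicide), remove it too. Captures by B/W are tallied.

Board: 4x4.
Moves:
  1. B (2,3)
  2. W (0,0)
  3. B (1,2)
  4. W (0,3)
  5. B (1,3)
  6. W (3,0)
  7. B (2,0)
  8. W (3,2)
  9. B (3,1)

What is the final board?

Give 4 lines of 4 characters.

Answer: W..W
..BB
B..B
.BW.

Derivation:
Move 1: B@(2,3) -> caps B=0 W=0
Move 2: W@(0,0) -> caps B=0 W=0
Move 3: B@(1,2) -> caps B=0 W=0
Move 4: W@(0,3) -> caps B=0 W=0
Move 5: B@(1,3) -> caps B=0 W=0
Move 6: W@(3,0) -> caps B=0 W=0
Move 7: B@(2,0) -> caps B=0 W=0
Move 8: W@(3,2) -> caps B=0 W=0
Move 9: B@(3,1) -> caps B=1 W=0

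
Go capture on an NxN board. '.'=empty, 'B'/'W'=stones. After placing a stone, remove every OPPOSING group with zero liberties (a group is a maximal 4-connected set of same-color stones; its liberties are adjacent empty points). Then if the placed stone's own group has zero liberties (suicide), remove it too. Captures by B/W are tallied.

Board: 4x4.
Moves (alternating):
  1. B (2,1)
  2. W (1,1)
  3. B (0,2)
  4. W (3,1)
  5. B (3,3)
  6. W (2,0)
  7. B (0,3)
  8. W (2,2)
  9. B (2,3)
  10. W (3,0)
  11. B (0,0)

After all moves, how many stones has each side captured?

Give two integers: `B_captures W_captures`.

Answer: 0 1

Derivation:
Move 1: B@(2,1) -> caps B=0 W=0
Move 2: W@(1,1) -> caps B=0 W=0
Move 3: B@(0,2) -> caps B=0 W=0
Move 4: W@(3,1) -> caps B=0 W=0
Move 5: B@(3,3) -> caps B=0 W=0
Move 6: W@(2,0) -> caps B=0 W=0
Move 7: B@(0,3) -> caps B=0 W=0
Move 8: W@(2,2) -> caps B=0 W=1
Move 9: B@(2,3) -> caps B=0 W=1
Move 10: W@(3,0) -> caps B=0 W=1
Move 11: B@(0,0) -> caps B=0 W=1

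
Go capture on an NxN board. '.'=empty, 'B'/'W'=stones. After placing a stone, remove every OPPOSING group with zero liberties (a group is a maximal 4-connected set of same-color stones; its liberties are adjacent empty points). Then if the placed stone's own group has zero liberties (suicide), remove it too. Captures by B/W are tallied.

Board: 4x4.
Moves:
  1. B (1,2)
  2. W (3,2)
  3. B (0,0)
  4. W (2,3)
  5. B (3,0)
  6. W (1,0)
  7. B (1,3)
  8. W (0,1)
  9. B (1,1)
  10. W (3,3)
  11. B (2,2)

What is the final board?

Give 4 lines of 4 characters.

Move 1: B@(1,2) -> caps B=0 W=0
Move 2: W@(3,2) -> caps B=0 W=0
Move 3: B@(0,0) -> caps B=0 W=0
Move 4: W@(2,3) -> caps B=0 W=0
Move 5: B@(3,0) -> caps B=0 W=0
Move 6: W@(1,0) -> caps B=0 W=0
Move 7: B@(1,3) -> caps B=0 W=0
Move 8: W@(0,1) -> caps B=0 W=1
Move 9: B@(1,1) -> caps B=0 W=1
Move 10: W@(3,3) -> caps B=0 W=1
Move 11: B@(2,2) -> caps B=0 W=1

Answer: .W..
WBBB
..BW
B.WW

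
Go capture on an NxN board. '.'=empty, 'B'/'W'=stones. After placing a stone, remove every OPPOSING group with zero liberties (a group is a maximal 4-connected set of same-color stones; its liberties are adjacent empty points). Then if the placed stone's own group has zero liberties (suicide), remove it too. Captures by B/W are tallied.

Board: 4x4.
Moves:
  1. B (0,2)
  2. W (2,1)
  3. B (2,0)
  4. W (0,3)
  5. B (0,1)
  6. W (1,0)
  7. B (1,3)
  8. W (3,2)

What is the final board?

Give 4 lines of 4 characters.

Answer: .BB.
W..B
BW..
..W.

Derivation:
Move 1: B@(0,2) -> caps B=0 W=0
Move 2: W@(2,1) -> caps B=0 W=0
Move 3: B@(2,0) -> caps B=0 W=0
Move 4: W@(0,3) -> caps B=0 W=0
Move 5: B@(0,1) -> caps B=0 W=0
Move 6: W@(1,0) -> caps B=0 W=0
Move 7: B@(1,3) -> caps B=1 W=0
Move 8: W@(3,2) -> caps B=1 W=0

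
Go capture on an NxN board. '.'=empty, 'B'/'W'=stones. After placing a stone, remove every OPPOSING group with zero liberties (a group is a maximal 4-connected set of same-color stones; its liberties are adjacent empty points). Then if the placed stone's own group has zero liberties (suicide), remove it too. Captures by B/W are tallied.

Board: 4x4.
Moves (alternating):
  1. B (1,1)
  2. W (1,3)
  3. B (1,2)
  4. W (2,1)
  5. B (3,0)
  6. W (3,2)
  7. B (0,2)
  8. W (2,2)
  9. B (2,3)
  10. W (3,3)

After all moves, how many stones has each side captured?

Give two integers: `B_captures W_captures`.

Answer: 0 1

Derivation:
Move 1: B@(1,1) -> caps B=0 W=0
Move 2: W@(1,3) -> caps B=0 W=0
Move 3: B@(1,2) -> caps B=0 W=0
Move 4: W@(2,1) -> caps B=0 W=0
Move 5: B@(3,0) -> caps B=0 W=0
Move 6: W@(3,2) -> caps B=0 W=0
Move 7: B@(0,2) -> caps B=0 W=0
Move 8: W@(2,2) -> caps B=0 W=0
Move 9: B@(2,3) -> caps B=0 W=0
Move 10: W@(3,3) -> caps B=0 W=1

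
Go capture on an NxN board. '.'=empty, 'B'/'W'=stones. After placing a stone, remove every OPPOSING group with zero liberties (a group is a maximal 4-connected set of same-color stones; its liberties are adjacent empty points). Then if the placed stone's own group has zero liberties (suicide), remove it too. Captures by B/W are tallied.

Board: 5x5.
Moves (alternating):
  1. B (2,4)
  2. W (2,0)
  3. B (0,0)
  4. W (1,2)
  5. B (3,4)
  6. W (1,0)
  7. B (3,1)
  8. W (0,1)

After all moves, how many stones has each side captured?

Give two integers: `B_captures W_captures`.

Move 1: B@(2,4) -> caps B=0 W=0
Move 2: W@(2,0) -> caps B=0 W=0
Move 3: B@(0,0) -> caps B=0 W=0
Move 4: W@(1,2) -> caps B=0 W=0
Move 5: B@(3,4) -> caps B=0 W=0
Move 6: W@(1,0) -> caps B=0 W=0
Move 7: B@(3,1) -> caps B=0 W=0
Move 8: W@(0,1) -> caps B=0 W=1

Answer: 0 1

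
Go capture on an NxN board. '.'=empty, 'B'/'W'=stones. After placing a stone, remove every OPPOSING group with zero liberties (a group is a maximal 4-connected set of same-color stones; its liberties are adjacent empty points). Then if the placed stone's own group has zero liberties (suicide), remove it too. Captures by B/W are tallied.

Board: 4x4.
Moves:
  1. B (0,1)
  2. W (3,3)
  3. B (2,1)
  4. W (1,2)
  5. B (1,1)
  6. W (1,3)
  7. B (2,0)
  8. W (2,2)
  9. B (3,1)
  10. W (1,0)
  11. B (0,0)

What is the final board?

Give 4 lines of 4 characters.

Answer: BB..
.BWW
BBW.
.B.W

Derivation:
Move 1: B@(0,1) -> caps B=0 W=0
Move 2: W@(3,3) -> caps B=0 W=0
Move 3: B@(2,1) -> caps B=0 W=0
Move 4: W@(1,2) -> caps B=0 W=0
Move 5: B@(1,1) -> caps B=0 W=0
Move 6: W@(1,3) -> caps B=0 W=0
Move 7: B@(2,0) -> caps B=0 W=0
Move 8: W@(2,2) -> caps B=0 W=0
Move 9: B@(3,1) -> caps B=0 W=0
Move 10: W@(1,0) -> caps B=0 W=0
Move 11: B@(0,0) -> caps B=1 W=0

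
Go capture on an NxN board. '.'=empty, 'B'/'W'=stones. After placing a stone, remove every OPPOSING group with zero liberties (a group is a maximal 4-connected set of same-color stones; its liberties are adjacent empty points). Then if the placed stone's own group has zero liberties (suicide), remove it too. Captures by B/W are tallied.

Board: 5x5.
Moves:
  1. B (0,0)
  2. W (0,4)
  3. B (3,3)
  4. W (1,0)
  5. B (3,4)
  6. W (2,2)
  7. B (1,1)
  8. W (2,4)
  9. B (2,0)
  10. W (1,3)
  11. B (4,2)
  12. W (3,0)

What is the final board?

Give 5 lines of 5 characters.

Answer: B...W
.B.W.
B.W.W
W..BB
..B..

Derivation:
Move 1: B@(0,0) -> caps B=0 W=0
Move 2: W@(0,4) -> caps B=0 W=0
Move 3: B@(3,3) -> caps B=0 W=0
Move 4: W@(1,0) -> caps B=0 W=0
Move 5: B@(3,4) -> caps B=0 W=0
Move 6: W@(2,2) -> caps B=0 W=0
Move 7: B@(1,1) -> caps B=0 W=0
Move 8: W@(2,4) -> caps B=0 W=0
Move 9: B@(2,0) -> caps B=1 W=0
Move 10: W@(1,3) -> caps B=1 W=0
Move 11: B@(4,2) -> caps B=1 W=0
Move 12: W@(3,0) -> caps B=1 W=0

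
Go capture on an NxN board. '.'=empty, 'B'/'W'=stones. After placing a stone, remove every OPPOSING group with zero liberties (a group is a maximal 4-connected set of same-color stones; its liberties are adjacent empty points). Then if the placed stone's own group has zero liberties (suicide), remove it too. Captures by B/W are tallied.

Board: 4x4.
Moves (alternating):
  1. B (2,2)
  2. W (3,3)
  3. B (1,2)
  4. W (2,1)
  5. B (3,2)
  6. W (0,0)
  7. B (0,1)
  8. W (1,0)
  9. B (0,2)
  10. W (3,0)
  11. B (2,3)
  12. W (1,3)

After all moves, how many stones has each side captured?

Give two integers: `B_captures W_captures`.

Move 1: B@(2,2) -> caps B=0 W=0
Move 2: W@(3,3) -> caps B=0 W=0
Move 3: B@(1,2) -> caps B=0 W=0
Move 4: W@(2,1) -> caps B=0 W=0
Move 5: B@(3,2) -> caps B=0 W=0
Move 6: W@(0,0) -> caps B=0 W=0
Move 7: B@(0,1) -> caps B=0 W=0
Move 8: W@(1,0) -> caps B=0 W=0
Move 9: B@(0,2) -> caps B=0 W=0
Move 10: W@(3,0) -> caps B=0 W=0
Move 11: B@(2,3) -> caps B=1 W=0
Move 12: W@(1,3) -> caps B=1 W=0

Answer: 1 0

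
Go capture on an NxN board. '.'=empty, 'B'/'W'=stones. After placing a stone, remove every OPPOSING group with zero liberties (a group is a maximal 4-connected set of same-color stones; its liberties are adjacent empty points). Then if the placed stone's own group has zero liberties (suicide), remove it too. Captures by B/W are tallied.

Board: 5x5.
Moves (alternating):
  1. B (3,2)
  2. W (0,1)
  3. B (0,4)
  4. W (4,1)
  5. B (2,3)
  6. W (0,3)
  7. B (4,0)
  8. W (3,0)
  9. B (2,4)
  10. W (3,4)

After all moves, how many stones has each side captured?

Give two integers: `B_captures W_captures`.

Answer: 0 1

Derivation:
Move 1: B@(3,2) -> caps B=0 W=0
Move 2: W@(0,1) -> caps B=0 W=0
Move 3: B@(0,4) -> caps B=0 W=0
Move 4: W@(4,1) -> caps B=0 W=0
Move 5: B@(2,3) -> caps B=0 W=0
Move 6: W@(0,3) -> caps B=0 W=0
Move 7: B@(4,0) -> caps B=0 W=0
Move 8: W@(3,0) -> caps B=0 W=1
Move 9: B@(2,4) -> caps B=0 W=1
Move 10: W@(3,4) -> caps B=0 W=1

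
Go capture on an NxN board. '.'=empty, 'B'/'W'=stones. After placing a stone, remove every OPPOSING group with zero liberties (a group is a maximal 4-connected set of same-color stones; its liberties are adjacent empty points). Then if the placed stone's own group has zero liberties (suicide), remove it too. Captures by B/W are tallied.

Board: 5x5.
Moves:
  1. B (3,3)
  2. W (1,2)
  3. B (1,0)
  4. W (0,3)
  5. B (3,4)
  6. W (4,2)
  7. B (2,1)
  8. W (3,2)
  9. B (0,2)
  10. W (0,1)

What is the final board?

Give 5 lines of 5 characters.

Move 1: B@(3,3) -> caps B=0 W=0
Move 2: W@(1,2) -> caps B=0 W=0
Move 3: B@(1,0) -> caps B=0 W=0
Move 4: W@(0,3) -> caps B=0 W=0
Move 5: B@(3,4) -> caps B=0 W=0
Move 6: W@(4,2) -> caps B=0 W=0
Move 7: B@(2,1) -> caps B=0 W=0
Move 8: W@(3,2) -> caps B=0 W=0
Move 9: B@(0,2) -> caps B=0 W=0
Move 10: W@(0,1) -> caps B=0 W=1

Answer: .W.W.
B.W..
.B...
..WBB
..W..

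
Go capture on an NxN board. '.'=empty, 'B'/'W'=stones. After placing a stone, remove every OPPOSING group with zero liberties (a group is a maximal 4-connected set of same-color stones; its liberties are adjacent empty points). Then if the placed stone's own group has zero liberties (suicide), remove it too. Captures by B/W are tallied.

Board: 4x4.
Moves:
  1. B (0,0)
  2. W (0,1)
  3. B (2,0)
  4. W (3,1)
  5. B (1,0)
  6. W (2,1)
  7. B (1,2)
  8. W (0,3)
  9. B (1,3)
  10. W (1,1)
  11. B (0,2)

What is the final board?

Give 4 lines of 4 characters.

Move 1: B@(0,0) -> caps B=0 W=0
Move 2: W@(0,1) -> caps B=0 W=0
Move 3: B@(2,0) -> caps B=0 W=0
Move 4: W@(3,1) -> caps B=0 W=0
Move 5: B@(1,0) -> caps B=0 W=0
Move 6: W@(2,1) -> caps B=0 W=0
Move 7: B@(1,2) -> caps B=0 W=0
Move 8: W@(0,3) -> caps B=0 W=0
Move 9: B@(1,3) -> caps B=0 W=0
Move 10: W@(1,1) -> caps B=0 W=0
Move 11: B@(0,2) -> caps B=1 W=0

Answer: BWB.
BWBB
BW..
.W..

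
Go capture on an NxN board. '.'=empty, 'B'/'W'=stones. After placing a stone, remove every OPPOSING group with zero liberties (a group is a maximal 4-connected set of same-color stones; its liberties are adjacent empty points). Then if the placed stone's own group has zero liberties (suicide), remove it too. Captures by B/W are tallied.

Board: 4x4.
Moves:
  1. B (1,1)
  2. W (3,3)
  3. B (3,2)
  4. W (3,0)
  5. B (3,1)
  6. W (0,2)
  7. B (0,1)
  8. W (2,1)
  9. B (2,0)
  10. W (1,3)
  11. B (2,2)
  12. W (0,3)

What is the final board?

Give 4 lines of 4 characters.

Move 1: B@(1,1) -> caps B=0 W=0
Move 2: W@(3,3) -> caps B=0 W=0
Move 3: B@(3,2) -> caps B=0 W=0
Move 4: W@(3,0) -> caps B=0 W=0
Move 5: B@(3,1) -> caps B=0 W=0
Move 6: W@(0,2) -> caps B=0 W=0
Move 7: B@(0,1) -> caps B=0 W=0
Move 8: W@(2,1) -> caps B=0 W=0
Move 9: B@(2,0) -> caps B=1 W=0
Move 10: W@(1,3) -> caps B=1 W=0
Move 11: B@(2,2) -> caps B=2 W=0
Move 12: W@(0,3) -> caps B=2 W=0

Answer: .BWW
.B.W
B.B.
.BBW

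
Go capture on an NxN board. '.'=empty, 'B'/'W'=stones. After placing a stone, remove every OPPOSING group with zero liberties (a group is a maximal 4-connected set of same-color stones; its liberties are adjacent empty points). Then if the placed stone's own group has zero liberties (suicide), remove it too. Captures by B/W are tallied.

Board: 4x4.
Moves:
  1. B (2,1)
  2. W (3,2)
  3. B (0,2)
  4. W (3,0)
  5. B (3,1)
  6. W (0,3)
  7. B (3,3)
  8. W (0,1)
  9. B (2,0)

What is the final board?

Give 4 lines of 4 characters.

Answer: .WBW
....
BB..
.BWB

Derivation:
Move 1: B@(2,1) -> caps B=0 W=0
Move 2: W@(3,2) -> caps B=0 W=0
Move 3: B@(0,2) -> caps B=0 W=0
Move 4: W@(3,0) -> caps B=0 W=0
Move 5: B@(3,1) -> caps B=0 W=0
Move 6: W@(0,3) -> caps B=0 W=0
Move 7: B@(3,3) -> caps B=0 W=0
Move 8: W@(0,1) -> caps B=0 W=0
Move 9: B@(2,0) -> caps B=1 W=0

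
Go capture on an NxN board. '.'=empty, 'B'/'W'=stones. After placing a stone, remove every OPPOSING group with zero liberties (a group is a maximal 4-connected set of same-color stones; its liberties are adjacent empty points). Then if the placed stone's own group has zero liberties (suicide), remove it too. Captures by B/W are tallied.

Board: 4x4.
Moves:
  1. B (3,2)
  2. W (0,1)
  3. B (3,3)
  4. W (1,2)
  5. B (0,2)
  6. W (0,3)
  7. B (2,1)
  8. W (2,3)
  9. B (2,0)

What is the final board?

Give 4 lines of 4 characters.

Answer: .W.W
..W.
BB.W
..BB

Derivation:
Move 1: B@(3,2) -> caps B=0 W=0
Move 2: W@(0,1) -> caps B=0 W=0
Move 3: B@(3,3) -> caps B=0 W=0
Move 4: W@(1,2) -> caps B=0 W=0
Move 5: B@(0,2) -> caps B=0 W=0
Move 6: W@(0,3) -> caps B=0 W=1
Move 7: B@(2,1) -> caps B=0 W=1
Move 8: W@(2,3) -> caps B=0 W=1
Move 9: B@(2,0) -> caps B=0 W=1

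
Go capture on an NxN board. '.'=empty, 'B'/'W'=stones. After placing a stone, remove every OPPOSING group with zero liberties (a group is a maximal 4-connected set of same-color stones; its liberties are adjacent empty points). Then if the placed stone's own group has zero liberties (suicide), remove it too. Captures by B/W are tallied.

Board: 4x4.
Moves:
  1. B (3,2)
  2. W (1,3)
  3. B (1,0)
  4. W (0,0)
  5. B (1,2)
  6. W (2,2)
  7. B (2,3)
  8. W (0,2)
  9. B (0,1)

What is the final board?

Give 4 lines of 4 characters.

Answer: .BW.
B.BW
..WB
..B.

Derivation:
Move 1: B@(3,2) -> caps B=0 W=0
Move 2: W@(1,3) -> caps B=0 W=0
Move 3: B@(1,0) -> caps B=0 W=0
Move 4: W@(0,0) -> caps B=0 W=0
Move 5: B@(1,2) -> caps B=0 W=0
Move 6: W@(2,2) -> caps B=0 W=0
Move 7: B@(2,3) -> caps B=0 W=0
Move 8: W@(0,2) -> caps B=0 W=0
Move 9: B@(0,1) -> caps B=1 W=0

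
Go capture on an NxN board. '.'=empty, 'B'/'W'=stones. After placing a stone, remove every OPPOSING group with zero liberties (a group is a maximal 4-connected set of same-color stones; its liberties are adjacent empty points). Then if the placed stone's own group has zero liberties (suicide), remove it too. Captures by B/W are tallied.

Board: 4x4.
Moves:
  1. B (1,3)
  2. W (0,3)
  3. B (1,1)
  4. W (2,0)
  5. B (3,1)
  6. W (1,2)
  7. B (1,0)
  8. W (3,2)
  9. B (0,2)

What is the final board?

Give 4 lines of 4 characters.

Answer: ..B.
BBWB
W...
.BW.

Derivation:
Move 1: B@(1,3) -> caps B=0 W=0
Move 2: W@(0,3) -> caps B=0 W=0
Move 3: B@(1,1) -> caps B=0 W=0
Move 4: W@(2,0) -> caps B=0 W=0
Move 5: B@(3,1) -> caps B=0 W=0
Move 6: W@(1,2) -> caps B=0 W=0
Move 7: B@(1,0) -> caps B=0 W=0
Move 8: W@(3,2) -> caps B=0 W=0
Move 9: B@(0,2) -> caps B=1 W=0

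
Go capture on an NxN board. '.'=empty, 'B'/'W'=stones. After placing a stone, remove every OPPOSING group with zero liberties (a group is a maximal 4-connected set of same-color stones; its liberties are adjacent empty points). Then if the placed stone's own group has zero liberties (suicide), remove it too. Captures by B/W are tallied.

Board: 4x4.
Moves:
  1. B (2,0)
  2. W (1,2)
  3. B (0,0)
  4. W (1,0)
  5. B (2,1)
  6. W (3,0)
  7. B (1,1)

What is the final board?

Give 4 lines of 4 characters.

Move 1: B@(2,0) -> caps B=0 W=0
Move 2: W@(1,2) -> caps B=0 W=0
Move 3: B@(0,0) -> caps B=0 W=0
Move 4: W@(1,0) -> caps B=0 W=0
Move 5: B@(2,1) -> caps B=0 W=0
Move 6: W@(3,0) -> caps B=0 W=0
Move 7: B@(1,1) -> caps B=1 W=0

Answer: B...
.BW.
BB..
W...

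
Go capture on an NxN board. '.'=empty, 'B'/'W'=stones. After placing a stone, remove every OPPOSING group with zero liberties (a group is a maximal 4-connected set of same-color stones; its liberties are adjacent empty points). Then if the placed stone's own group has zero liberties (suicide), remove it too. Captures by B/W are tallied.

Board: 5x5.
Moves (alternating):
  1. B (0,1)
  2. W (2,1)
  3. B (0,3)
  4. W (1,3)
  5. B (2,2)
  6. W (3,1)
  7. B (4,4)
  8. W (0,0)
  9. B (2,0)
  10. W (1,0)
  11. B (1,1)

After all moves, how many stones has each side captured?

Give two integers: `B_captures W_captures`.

Move 1: B@(0,1) -> caps B=0 W=0
Move 2: W@(2,1) -> caps B=0 W=0
Move 3: B@(0,3) -> caps B=0 W=0
Move 4: W@(1,3) -> caps B=0 W=0
Move 5: B@(2,2) -> caps B=0 W=0
Move 6: W@(3,1) -> caps B=0 W=0
Move 7: B@(4,4) -> caps B=0 W=0
Move 8: W@(0,0) -> caps B=0 W=0
Move 9: B@(2,0) -> caps B=0 W=0
Move 10: W@(1,0) -> caps B=0 W=0
Move 11: B@(1,1) -> caps B=2 W=0

Answer: 2 0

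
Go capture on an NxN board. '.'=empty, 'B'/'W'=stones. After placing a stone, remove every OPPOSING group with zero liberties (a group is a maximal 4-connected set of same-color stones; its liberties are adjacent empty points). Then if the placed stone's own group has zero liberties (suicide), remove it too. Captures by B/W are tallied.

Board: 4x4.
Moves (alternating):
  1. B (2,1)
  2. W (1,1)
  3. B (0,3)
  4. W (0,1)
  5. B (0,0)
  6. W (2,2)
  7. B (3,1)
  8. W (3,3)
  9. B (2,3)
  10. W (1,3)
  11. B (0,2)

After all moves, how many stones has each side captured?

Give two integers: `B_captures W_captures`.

Move 1: B@(2,1) -> caps B=0 W=0
Move 2: W@(1,1) -> caps B=0 W=0
Move 3: B@(0,3) -> caps B=0 W=0
Move 4: W@(0,1) -> caps B=0 W=0
Move 5: B@(0,0) -> caps B=0 W=0
Move 6: W@(2,2) -> caps B=0 W=0
Move 7: B@(3,1) -> caps B=0 W=0
Move 8: W@(3,3) -> caps B=0 W=0
Move 9: B@(2,3) -> caps B=0 W=0
Move 10: W@(1,3) -> caps B=0 W=1
Move 11: B@(0,2) -> caps B=0 W=1

Answer: 0 1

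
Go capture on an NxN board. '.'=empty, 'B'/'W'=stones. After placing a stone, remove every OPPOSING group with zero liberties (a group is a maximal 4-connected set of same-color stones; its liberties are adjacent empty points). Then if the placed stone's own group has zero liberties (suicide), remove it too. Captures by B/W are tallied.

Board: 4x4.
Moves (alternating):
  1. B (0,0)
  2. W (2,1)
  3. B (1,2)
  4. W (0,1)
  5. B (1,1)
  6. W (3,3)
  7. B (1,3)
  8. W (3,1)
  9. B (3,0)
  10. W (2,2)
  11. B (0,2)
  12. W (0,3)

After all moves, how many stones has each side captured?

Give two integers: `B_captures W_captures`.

Answer: 1 0

Derivation:
Move 1: B@(0,0) -> caps B=0 W=0
Move 2: W@(2,1) -> caps B=0 W=0
Move 3: B@(1,2) -> caps B=0 W=0
Move 4: W@(0,1) -> caps B=0 W=0
Move 5: B@(1,1) -> caps B=0 W=0
Move 6: W@(3,3) -> caps B=0 W=0
Move 7: B@(1,3) -> caps B=0 W=0
Move 8: W@(3,1) -> caps B=0 W=0
Move 9: B@(3,0) -> caps B=0 W=0
Move 10: W@(2,2) -> caps B=0 W=0
Move 11: B@(0,2) -> caps B=1 W=0
Move 12: W@(0,3) -> caps B=1 W=0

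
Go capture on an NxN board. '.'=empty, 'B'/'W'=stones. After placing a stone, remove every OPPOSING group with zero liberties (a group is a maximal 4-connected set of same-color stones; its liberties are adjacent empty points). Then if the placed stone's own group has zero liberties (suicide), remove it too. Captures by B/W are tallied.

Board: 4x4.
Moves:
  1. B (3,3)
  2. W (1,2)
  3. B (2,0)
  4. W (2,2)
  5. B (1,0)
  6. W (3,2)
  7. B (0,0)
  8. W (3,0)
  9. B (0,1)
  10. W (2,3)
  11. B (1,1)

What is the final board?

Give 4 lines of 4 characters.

Answer: BB..
BBW.
B.WW
W.W.

Derivation:
Move 1: B@(3,3) -> caps B=0 W=0
Move 2: W@(1,2) -> caps B=0 W=0
Move 3: B@(2,0) -> caps B=0 W=0
Move 4: W@(2,2) -> caps B=0 W=0
Move 5: B@(1,0) -> caps B=0 W=0
Move 6: W@(3,2) -> caps B=0 W=0
Move 7: B@(0,0) -> caps B=0 W=0
Move 8: W@(3,0) -> caps B=0 W=0
Move 9: B@(0,1) -> caps B=0 W=0
Move 10: W@(2,3) -> caps B=0 W=1
Move 11: B@(1,1) -> caps B=0 W=1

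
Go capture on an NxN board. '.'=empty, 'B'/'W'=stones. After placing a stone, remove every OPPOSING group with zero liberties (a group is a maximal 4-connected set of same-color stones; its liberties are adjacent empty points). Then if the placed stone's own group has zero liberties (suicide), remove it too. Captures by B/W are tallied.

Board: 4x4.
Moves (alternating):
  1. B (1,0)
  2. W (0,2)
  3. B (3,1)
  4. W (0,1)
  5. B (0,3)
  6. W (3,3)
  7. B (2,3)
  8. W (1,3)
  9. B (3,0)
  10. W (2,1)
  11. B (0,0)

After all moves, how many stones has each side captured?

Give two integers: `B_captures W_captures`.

Answer: 0 1

Derivation:
Move 1: B@(1,0) -> caps B=0 W=0
Move 2: W@(0,2) -> caps B=0 W=0
Move 3: B@(3,1) -> caps B=0 W=0
Move 4: W@(0,1) -> caps B=0 W=0
Move 5: B@(0,3) -> caps B=0 W=0
Move 6: W@(3,3) -> caps B=0 W=0
Move 7: B@(2,3) -> caps B=0 W=0
Move 8: W@(1,3) -> caps B=0 W=1
Move 9: B@(3,0) -> caps B=0 W=1
Move 10: W@(2,1) -> caps B=0 W=1
Move 11: B@(0,0) -> caps B=0 W=1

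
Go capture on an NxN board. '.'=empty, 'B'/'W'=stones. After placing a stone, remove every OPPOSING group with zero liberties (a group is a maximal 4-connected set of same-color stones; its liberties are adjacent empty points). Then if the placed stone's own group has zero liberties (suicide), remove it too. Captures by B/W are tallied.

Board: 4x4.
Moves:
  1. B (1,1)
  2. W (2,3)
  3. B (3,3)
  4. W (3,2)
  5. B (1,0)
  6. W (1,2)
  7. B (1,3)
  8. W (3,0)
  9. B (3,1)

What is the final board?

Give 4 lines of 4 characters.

Move 1: B@(1,1) -> caps B=0 W=0
Move 2: W@(2,3) -> caps B=0 W=0
Move 3: B@(3,3) -> caps B=0 W=0
Move 4: W@(3,2) -> caps B=0 W=1
Move 5: B@(1,0) -> caps B=0 W=1
Move 6: W@(1,2) -> caps B=0 W=1
Move 7: B@(1,3) -> caps B=0 W=1
Move 8: W@(3,0) -> caps B=0 W=1
Move 9: B@(3,1) -> caps B=0 W=1

Answer: ....
BBWB
...W
WBW.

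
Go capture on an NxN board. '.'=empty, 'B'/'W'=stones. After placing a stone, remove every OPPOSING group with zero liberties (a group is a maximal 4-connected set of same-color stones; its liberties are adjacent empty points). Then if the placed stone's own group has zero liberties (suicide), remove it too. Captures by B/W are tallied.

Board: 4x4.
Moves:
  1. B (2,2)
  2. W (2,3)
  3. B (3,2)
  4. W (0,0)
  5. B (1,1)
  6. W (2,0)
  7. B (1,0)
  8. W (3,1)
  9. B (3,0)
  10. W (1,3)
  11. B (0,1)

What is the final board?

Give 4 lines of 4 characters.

Answer: .B..
BB.W
W.BW
.WB.

Derivation:
Move 1: B@(2,2) -> caps B=0 W=0
Move 2: W@(2,3) -> caps B=0 W=0
Move 3: B@(3,2) -> caps B=0 W=0
Move 4: W@(0,0) -> caps B=0 W=0
Move 5: B@(1,1) -> caps B=0 W=0
Move 6: W@(2,0) -> caps B=0 W=0
Move 7: B@(1,0) -> caps B=0 W=0
Move 8: W@(3,1) -> caps B=0 W=0
Move 9: B@(3,0) -> caps B=0 W=0
Move 10: W@(1,3) -> caps B=0 W=0
Move 11: B@(0,1) -> caps B=1 W=0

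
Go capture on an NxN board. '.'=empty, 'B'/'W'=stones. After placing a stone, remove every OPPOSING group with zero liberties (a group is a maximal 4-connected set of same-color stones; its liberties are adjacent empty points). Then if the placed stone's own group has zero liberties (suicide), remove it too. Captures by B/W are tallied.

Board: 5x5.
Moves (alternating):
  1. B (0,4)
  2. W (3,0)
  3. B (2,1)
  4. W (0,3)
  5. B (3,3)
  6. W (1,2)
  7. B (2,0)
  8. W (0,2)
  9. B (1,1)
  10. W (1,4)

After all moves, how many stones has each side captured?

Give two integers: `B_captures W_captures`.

Move 1: B@(0,4) -> caps B=0 W=0
Move 2: W@(3,0) -> caps B=0 W=0
Move 3: B@(2,1) -> caps B=0 W=0
Move 4: W@(0,3) -> caps B=0 W=0
Move 5: B@(3,3) -> caps B=0 W=0
Move 6: W@(1,2) -> caps B=0 W=0
Move 7: B@(2,0) -> caps B=0 W=0
Move 8: W@(0,2) -> caps B=0 W=0
Move 9: B@(1,1) -> caps B=0 W=0
Move 10: W@(1,4) -> caps B=0 W=1

Answer: 0 1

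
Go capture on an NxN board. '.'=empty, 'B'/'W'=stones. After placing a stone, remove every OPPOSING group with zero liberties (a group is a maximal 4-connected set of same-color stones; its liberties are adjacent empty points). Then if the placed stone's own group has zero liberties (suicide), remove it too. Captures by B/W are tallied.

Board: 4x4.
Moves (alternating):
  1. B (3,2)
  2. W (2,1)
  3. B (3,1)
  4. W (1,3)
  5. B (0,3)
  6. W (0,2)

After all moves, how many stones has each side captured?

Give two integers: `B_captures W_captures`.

Answer: 0 1

Derivation:
Move 1: B@(3,2) -> caps B=0 W=0
Move 2: W@(2,1) -> caps B=0 W=0
Move 3: B@(3,1) -> caps B=0 W=0
Move 4: W@(1,3) -> caps B=0 W=0
Move 5: B@(0,3) -> caps B=0 W=0
Move 6: W@(0,2) -> caps B=0 W=1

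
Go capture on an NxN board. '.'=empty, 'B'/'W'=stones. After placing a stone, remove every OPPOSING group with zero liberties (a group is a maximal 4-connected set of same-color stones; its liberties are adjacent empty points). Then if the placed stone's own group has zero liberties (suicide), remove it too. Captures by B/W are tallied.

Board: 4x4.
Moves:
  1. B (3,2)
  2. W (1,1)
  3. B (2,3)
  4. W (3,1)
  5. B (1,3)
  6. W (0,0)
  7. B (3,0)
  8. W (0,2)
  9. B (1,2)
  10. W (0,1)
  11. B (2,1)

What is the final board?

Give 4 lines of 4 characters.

Answer: WWW.
.WBB
.B.B
B.B.

Derivation:
Move 1: B@(3,2) -> caps B=0 W=0
Move 2: W@(1,1) -> caps B=0 W=0
Move 3: B@(2,3) -> caps B=0 W=0
Move 4: W@(3,1) -> caps B=0 W=0
Move 5: B@(1,3) -> caps B=0 W=0
Move 6: W@(0,0) -> caps B=0 W=0
Move 7: B@(3,0) -> caps B=0 W=0
Move 8: W@(0,2) -> caps B=0 W=0
Move 9: B@(1,2) -> caps B=0 W=0
Move 10: W@(0,1) -> caps B=0 W=0
Move 11: B@(2,1) -> caps B=1 W=0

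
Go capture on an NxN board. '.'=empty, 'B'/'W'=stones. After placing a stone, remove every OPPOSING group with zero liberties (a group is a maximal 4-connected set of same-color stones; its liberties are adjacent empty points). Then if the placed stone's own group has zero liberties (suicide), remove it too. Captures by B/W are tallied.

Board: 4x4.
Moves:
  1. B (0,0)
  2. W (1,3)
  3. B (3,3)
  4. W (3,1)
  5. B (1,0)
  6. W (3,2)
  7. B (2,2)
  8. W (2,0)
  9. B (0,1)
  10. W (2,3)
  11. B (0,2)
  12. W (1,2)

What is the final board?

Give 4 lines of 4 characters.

Answer: BBB.
B.WW
W.BW
.WW.

Derivation:
Move 1: B@(0,0) -> caps B=0 W=0
Move 2: W@(1,3) -> caps B=0 W=0
Move 3: B@(3,3) -> caps B=0 W=0
Move 4: W@(3,1) -> caps B=0 W=0
Move 5: B@(1,0) -> caps B=0 W=0
Move 6: W@(3,2) -> caps B=0 W=0
Move 7: B@(2,2) -> caps B=0 W=0
Move 8: W@(2,0) -> caps B=0 W=0
Move 9: B@(0,1) -> caps B=0 W=0
Move 10: W@(2,3) -> caps B=0 W=1
Move 11: B@(0,2) -> caps B=0 W=1
Move 12: W@(1,2) -> caps B=0 W=1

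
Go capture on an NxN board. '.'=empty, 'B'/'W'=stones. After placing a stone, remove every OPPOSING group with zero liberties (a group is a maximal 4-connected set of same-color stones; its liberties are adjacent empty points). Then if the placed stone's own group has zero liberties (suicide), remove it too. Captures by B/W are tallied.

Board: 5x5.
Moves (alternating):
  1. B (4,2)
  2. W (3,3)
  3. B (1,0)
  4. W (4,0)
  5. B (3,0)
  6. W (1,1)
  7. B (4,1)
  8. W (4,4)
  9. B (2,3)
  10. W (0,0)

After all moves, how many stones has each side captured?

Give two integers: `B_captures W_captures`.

Move 1: B@(4,2) -> caps B=0 W=0
Move 2: W@(3,3) -> caps B=0 W=0
Move 3: B@(1,0) -> caps B=0 W=0
Move 4: W@(4,0) -> caps B=0 W=0
Move 5: B@(3,0) -> caps B=0 W=0
Move 6: W@(1,1) -> caps B=0 W=0
Move 7: B@(4,1) -> caps B=1 W=0
Move 8: W@(4,4) -> caps B=1 W=0
Move 9: B@(2,3) -> caps B=1 W=0
Move 10: W@(0,0) -> caps B=1 W=0

Answer: 1 0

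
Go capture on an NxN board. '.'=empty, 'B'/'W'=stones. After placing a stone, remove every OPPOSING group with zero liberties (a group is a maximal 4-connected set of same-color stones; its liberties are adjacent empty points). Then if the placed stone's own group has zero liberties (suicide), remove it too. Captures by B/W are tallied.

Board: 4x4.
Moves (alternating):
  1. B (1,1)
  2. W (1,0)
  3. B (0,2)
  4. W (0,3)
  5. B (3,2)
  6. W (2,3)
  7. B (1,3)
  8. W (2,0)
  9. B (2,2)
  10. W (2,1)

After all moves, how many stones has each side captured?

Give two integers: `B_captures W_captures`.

Answer: 1 0

Derivation:
Move 1: B@(1,1) -> caps B=0 W=0
Move 2: W@(1,0) -> caps B=0 W=0
Move 3: B@(0,2) -> caps B=0 W=0
Move 4: W@(0,3) -> caps B=0 W=0
Move 5: B@(3,2) -> caps B=0 W=0
Move 6: W@(2,3) -> caps B=0 W=0
Move 7: B@(1,3) -> caps B=1 W=0
Move 8: W@(2,0) -> caps B=1 W=0
Move 9: B@(2,2) -> caps B=1 W=0
Move 10: W@(2,1) -> caps B=1 W=0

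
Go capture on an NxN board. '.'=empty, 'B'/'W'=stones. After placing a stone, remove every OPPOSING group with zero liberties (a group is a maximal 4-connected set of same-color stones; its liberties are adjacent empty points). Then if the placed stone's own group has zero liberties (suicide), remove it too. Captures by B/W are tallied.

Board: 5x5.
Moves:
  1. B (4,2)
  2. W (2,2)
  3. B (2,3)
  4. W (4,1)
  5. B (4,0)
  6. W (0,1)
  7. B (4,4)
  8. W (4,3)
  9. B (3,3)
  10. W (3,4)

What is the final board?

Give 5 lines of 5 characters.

Answer: .W...
.....
..WB.
...BW
BWB.B

Derivation:
Move 1: B@(4,2) -> caps B=0 W=0
Move 2: W@(2,2) -> caps B=0 W=0
Move 3: B@(2,3) -> caps B=0 W=0
Move 4: W@(4,1) -> caps B=0 W=0
Move 5: B@(4,0) -> caps B=0 W=0
Move 6: W@(0,1) -> caps B=0 W=0
Move 7: B@(4,4) -> caps B=0 W=0
Move 8: W@(4,3) -> caps B=0 W=0
Move 9: B@(3,3) -> caps B=1 W=0
Move 10: W@(3,4) -> caps B=1 W=0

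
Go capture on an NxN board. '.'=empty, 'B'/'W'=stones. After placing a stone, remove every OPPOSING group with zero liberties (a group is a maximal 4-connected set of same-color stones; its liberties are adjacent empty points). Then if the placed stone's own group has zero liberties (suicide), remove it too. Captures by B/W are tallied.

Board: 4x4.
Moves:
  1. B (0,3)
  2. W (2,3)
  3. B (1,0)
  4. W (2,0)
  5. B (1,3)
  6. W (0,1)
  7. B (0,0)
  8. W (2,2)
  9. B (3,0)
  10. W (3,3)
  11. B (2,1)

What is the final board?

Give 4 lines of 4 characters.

Move 1: B@(0,3) -> caps B=0 W=0
Move 2: W@(2,3) -> caps B=0 W=0
Move 3: B@(1,0) -> caps B=0 W=0
Move 4: W@(2,0) -> caps B=0 W=0
Move 5: B@(1,3) -> caps B=0 W=0
Move 6: W@(0,1) -> caps B=0 W=0
Move 7: B@(0,0) -> caps B=0 W=0
Move 8: W@(2,2) -> caps B=0 W=0
Move 9: B@(3,0) -> caps B=0 W=0
Move 10: W@(3,3) -> caps B=0 W=0
Move 11: B@(2,1) -> caps B=1 W=0

Answer: BW.B
B..B
.BWW
B..W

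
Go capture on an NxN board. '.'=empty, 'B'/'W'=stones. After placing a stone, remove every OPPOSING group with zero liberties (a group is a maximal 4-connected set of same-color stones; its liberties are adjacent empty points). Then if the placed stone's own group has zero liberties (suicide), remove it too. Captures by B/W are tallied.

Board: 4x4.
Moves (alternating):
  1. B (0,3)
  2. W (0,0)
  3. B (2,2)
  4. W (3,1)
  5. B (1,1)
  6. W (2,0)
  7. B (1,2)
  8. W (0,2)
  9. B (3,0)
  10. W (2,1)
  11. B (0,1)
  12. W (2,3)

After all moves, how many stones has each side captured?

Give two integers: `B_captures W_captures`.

Answer: 1 0

Derivation:
Move 1: B@(0,3) -> caps B=0 W=0
Move 2: W@(0,0) -> caps B=0 W=0
Move 3: B@(2,2) -> caps B=0 W=0
Move 4: W@(3,1) -> caps B=0 W=0
Move 5: B@(1,1) -> caps B=0 W=0
Move 6: W@(2,0) -> caps B=0 W=0
Move 7: B@(1,2) -> caps B=0 W=0
Move 8: W@(0,2) -> caps B=0 W=0
Move 9: B@(3,0) -> caps B=0 W=0
Move 10: W@(2,1) -> caps B=0 W=0
Move 11: B@(0,1) -> caps B=1 W=0
Move 12: W@(2,3) -> caps B=1 W=0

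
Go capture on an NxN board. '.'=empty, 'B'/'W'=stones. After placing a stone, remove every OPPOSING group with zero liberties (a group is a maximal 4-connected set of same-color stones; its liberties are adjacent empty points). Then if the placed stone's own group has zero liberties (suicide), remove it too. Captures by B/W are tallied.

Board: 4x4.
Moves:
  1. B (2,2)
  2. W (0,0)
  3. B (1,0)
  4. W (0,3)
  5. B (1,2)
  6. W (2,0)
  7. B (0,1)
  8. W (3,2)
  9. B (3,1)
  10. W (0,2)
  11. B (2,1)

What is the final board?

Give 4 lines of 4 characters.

Move 1: B@(2,2) -> caps B=0 W=0
Move 2: W@(0,0) -> caps B=0 W=0
Move 3: B@(1,0) -> caps B=0 W=0
Move 4: W@(0,3) -> caps B=0 W=0
Move 5: B@(1,2) -> caps B=0 W=0
Move 6: W@(2,0) -> caps B=0 W=0
Move 7: B@(0,1) -> caps B=1 W=0
Move 8: W@(3,2) -> caps B=1 W=0
Move 9: B@(3,1) -> caps B=1 W=0
Move 10: W@(0,2) -> caps B=1 W=0
Move 11: B@(2,1) -> caps B=1 W=0

Answer: .BWW
B.B.
WBB.
.BW.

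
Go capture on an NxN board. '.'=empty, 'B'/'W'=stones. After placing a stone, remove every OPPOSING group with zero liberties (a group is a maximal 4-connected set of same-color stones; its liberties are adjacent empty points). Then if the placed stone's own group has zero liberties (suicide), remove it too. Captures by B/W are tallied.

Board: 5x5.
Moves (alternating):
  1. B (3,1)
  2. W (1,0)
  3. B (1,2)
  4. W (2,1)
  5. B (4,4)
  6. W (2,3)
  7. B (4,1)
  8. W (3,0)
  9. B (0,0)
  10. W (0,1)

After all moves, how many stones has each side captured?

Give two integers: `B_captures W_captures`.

Move 1: B@(3,1) -> caps B=0 W=0
Move 2: W@(1,0) -> caps B=0 W=0
Move 3: B@(1,2) -> caps B=0 W=0
Move 4: W@(2,1) -> caps B=0 W=0
Move 5: B@(4,4) -> caps B=0 W=0
Move 6: W@(2,3) -> caps B=0 W=0
Move 7: B@(4,1) -> caps B=0 W=0
Move 8: W@(3,0) -> caps B=0 W=0
Move 9: B@(0,0) -> caps B=0 W=0
Move 10: W@(0,1) -> caps B=0 W=1

Answer: 0 1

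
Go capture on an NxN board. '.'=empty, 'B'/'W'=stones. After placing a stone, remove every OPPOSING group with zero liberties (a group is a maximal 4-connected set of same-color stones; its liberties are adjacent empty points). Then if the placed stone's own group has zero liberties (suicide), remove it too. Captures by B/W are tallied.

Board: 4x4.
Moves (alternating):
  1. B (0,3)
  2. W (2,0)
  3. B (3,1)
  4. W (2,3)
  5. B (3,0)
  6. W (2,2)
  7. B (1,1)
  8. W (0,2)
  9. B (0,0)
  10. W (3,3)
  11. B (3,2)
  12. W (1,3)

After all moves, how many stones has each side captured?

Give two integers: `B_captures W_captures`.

Move 1: B@(0,3) -> caps B=0 W=0
Move 2: W@(2,0) -> caps B=0 W=0
Move 3: B@(3,1) -> caps B=0 W=0
Move 4: W@(2,3) -> caps B=0 W=0
Move 5: B@(3,0) -> caps B=0 W=0
Move 6: W@(2,2) -> caps B=0 W=0
Move 7: B@(1,1) -> caps B=0 W=0
Move 8: W@(0,2) -> caps B=0 W=0
Move 9: B@(0,0) -> caps B=0 W=0
Move 10: W@(3,3) -> caps B=0 W=0
Move 11: B@(3,2) -> caps B=0 W=0
Move 12: W@(1,3) -> caps B=0 W=1

Answer: 0 1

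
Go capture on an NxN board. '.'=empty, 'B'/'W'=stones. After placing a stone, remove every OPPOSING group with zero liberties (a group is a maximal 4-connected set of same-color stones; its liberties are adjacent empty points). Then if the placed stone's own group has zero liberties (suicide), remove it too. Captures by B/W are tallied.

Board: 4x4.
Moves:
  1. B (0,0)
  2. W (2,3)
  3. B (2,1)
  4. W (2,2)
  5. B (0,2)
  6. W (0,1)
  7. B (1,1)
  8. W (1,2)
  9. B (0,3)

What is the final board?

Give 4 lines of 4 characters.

Move 1: B@(0,0) -> caps B=0 W=0
Move 2: W@(2,3) -> caps B=0 W=0
Move 3: B@(2,1) -> caps B=0 W=0
Move 4: W@(2,2) -> caps B=0 W=0
Move 5: B@(0,2) -> caps B=0 W=0
Move 6: W@(0,1) -> caps B=0 W=0
Move 7: B@(1,1) -> caps B=1 W=0
Move 8: W@(1,2) -> caps B=1 W=0
Move 9: B@(0,3) -> caps B=1 W=0

Answer: B.BB
.BW.
.BWW
....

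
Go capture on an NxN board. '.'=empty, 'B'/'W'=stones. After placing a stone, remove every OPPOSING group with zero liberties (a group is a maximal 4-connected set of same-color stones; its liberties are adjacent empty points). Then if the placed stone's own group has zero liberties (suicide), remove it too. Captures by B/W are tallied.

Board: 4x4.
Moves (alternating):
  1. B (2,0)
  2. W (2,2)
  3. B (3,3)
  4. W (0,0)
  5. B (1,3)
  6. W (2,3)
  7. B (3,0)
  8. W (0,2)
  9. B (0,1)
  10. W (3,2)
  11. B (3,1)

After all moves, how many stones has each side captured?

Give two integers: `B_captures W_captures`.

Answer: 0 1

Derivation:
Move 1: B@(2,0) -> caps B=0 W=0
Move 2: W@(2,2) -> caps B=0 W=0
Move 3: B@(3,3) -> caps B=0 W=0
Move 4: W@(0,0) -> caps B=0 W=0
Move 5: B@(1,3) -> caps B=0 W=0
Move 6: W@(2,3) -> caps B=0 W=0
Move 7: B@(3,0) -> caps B=0 W=0
Move 8: W@(0,2) -> caps B=0 W=0
Move 9: B@(0,1) -> caps B=0 W=0
Move 10: W@(3,2) -> caps B=0 W=1
Move 11: B@(3,1) -> caps B=0 W=1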